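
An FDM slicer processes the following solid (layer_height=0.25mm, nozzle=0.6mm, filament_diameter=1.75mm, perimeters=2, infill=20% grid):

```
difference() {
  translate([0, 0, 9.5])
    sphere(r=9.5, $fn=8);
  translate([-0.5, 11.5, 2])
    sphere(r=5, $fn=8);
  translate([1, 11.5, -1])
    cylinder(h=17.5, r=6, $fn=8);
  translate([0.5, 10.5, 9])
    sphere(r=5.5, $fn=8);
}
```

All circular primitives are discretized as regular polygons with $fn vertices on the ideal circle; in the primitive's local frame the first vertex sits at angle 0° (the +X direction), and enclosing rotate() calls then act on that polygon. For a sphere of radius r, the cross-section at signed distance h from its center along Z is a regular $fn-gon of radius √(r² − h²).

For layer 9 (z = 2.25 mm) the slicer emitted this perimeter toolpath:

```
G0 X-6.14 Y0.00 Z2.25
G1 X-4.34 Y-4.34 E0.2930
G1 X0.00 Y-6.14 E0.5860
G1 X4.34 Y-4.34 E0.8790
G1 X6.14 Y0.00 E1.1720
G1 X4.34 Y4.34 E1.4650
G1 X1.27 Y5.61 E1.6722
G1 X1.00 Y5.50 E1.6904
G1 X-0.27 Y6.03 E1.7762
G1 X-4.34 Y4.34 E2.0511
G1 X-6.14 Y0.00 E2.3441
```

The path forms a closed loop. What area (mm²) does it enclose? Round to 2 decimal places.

Apply the shoelace formula to the sequence of (X, Y) vertices; enclosed area = 106.30 mm².

106.30 mm²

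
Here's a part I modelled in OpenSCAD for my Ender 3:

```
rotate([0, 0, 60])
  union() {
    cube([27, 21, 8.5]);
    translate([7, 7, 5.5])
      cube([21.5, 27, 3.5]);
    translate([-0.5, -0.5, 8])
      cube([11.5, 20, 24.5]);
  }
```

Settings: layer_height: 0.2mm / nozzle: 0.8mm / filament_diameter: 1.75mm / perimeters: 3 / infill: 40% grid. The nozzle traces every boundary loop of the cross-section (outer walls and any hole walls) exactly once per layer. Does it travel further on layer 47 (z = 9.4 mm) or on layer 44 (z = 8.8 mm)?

layer 44 (z = 8.8 mm)

Layer 47 (z = 9.4): the cube is absent (z outside [0, 8.5]); the cube at (7, 7) is absent (z outside [5.5, 9]); the cube at (-0.5, -0.5) (footprint 11.5×20) is included at this height (perimeter 63.00 mm); Merging all regions: only the 11.5×20 cube at (-0.5, -0.5) is present, so the union is just that shape — boundary = 63.00 mm; (whole slice rotated 60° about Z — lengths, areas and connectivity unchanged). So its perimeter = 63.00 mm. Layer 44 (z = 8.8): the cube does not reach this height (z outside [0, 8.5]); the cube at (7, 7) is present — its section is the full 21.5×27 rectangle (perimeter 97.00 mm); the cube at (-0.5, -0.5) is present — its section is the full 11.5×20 rectangle (perimeter 63.00 mm); Taking the union: the regions partially overlap (shared area 50.00 mm²), so the edge portions inside another operand are dropped and the merged outline is re-measured after clipping — boundary = 127.00 mm; (rotated 60° about Z; rotation is an isometry so areas/perimeters/island counts are preserved). So its perimeter = 127.00 mm. Layer 44 is larger (127.00 vs 63.00 mm).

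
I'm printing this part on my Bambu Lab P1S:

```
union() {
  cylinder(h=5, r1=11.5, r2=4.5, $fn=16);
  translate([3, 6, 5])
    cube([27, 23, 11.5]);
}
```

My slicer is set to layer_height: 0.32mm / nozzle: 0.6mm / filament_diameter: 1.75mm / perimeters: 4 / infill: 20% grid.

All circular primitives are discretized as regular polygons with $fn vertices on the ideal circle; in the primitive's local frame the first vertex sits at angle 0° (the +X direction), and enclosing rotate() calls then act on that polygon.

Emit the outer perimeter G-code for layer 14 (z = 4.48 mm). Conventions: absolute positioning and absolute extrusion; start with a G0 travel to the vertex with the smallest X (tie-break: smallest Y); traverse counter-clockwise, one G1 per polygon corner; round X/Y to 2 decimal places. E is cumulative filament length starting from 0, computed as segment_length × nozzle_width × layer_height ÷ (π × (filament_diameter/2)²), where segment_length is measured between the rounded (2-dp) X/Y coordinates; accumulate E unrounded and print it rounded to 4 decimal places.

At z = 4.48 mm: the cone: at t=0.896 of its height the radius interpolates to r₁+(r₂−r₁)t = 5.228, giving a regular 16-gon of that circumradius; the cube at (3, 6) does not reach this height (z outside [5, 16.5]); Merging all regions: only the cone is present, so the union is just that shape — 1 connected region. The outline is a single polygon with 16 vertices. Extrusion per mm of travel: 0.6 × 0.32 / (π × 0.875²) = 0.079824. Accumulating E over each segment gives final E = 2.6060.

G0 X-5.23 Y0.00 Z4.48
G1 X-4.83 Y-2.00 E0.1628
G1 X-3.70 Y-3.70 E0.3258
G1 X-2.00 Y-4.83 E0.4887
G1 X0.00 Y-5.23 E0.6515
G1 X2.00 Y-4.83 E0.8143
G1 X3.70 Y-3.70 E0.9773
G1 X4.83 Y-2.00 E1.1402
G1 X5.23 Y0.00 E1.3030
G1 X4.83 Y2.00 E1.4658
G1 X3.70 Y3.70 E1.6288
G1 X2.00 Y4.83 E1.7917
G1 X0.00 Y5.23 E1.9545
G1 X-2.00 Y4.83 E2.1173
G1 X-3.70 Y3.70 E2.2803
G1 X-4.83 Y2.00 E2.4432
G1 X-5.23 Y0.00 E2.6060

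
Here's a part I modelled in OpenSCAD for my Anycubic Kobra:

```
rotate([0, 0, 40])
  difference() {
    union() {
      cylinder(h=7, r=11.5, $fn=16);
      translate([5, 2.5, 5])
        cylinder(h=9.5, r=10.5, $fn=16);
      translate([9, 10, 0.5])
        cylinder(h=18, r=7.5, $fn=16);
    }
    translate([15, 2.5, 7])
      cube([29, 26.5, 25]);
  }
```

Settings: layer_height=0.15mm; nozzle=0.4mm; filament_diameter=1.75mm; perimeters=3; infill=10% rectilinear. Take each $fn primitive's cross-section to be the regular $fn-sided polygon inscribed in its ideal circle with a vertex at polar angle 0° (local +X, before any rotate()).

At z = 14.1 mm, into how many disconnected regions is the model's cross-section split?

At z = 14.1 mm: the cylinder is not intersected at this z (z outside [0, 7]); the r=10.5 cylinder at (5, 2.5) contributes a regular 16-gon of circumradius 10.5; the r=7.5 cylinder at (9, 10) contributes a regular 16-gon of circumradius 7.5; Taking the union: the regions partially overlap (shared area 99.50 mm²), so overlapping operands fuse into one piece — 1 connected region; the cube at (15, 2.5) is present — its section is the full 29×26.5 rectangle; After the difference (first − rest): starting from that combined region, the 29×26.5 cube at (15, 2.5) partially overlaps it — only the 8.89 mm² overlap (of its 768.50 mm²) is removed, clipping the outline — 1 connected region; (rotated 40° about Z; rotation is an isometry so areas/perimeters/island counts are preserved). The result has 1 disconnected region.

1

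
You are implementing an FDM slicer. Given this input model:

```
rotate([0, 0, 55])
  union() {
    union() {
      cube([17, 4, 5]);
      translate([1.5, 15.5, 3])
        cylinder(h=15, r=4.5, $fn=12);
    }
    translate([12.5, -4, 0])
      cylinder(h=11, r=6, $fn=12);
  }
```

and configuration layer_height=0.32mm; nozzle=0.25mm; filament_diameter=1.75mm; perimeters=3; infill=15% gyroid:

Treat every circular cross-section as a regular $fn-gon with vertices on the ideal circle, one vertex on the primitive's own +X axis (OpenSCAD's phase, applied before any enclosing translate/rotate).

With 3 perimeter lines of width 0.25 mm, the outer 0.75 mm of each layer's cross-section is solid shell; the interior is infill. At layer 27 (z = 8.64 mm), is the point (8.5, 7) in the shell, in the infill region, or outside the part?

infill

At z = 8.64 mm: the cube is not intersected at this z (z outside [0, 5]); the r=4.5 cylinder at (1.5, 15.5) gives a regular 12-gon of circumradius 4.5 (constant along its height); Combining (union): only the r=4.5 cylinder at (1.5, 15.5) is present, so the union is just that shape — 1 connected region; the r=6 cylinder at (12.5, -4) contributes a regular 12-gon of circumradius 6; Merging all regions: the 2 present regions are separate (no shared area or edge), so areas and boundary lengths simply add and each stays a separate island — 2 connected regions; (rotated 55° about Z; rotation is an isometry so areas/perimeters/island counts are preserved). Overall, the cross-section has 2 separate islands. Undo the 55° rotation: the query point maps to (10.609, -2.948) in the un-rotated model frame. The nearest boundary edge runs (6.50, -4.00)→(7.30, -1.00); distance from the point to it = 3.70 mm. (Shell/infill is judged within the island containing the point — the largest one.) The point is inside the cross-section and 3.70 mm from the nearest boundary — more than the 0.75 mm shell width (3 × 0.25), so it's in the infill interior.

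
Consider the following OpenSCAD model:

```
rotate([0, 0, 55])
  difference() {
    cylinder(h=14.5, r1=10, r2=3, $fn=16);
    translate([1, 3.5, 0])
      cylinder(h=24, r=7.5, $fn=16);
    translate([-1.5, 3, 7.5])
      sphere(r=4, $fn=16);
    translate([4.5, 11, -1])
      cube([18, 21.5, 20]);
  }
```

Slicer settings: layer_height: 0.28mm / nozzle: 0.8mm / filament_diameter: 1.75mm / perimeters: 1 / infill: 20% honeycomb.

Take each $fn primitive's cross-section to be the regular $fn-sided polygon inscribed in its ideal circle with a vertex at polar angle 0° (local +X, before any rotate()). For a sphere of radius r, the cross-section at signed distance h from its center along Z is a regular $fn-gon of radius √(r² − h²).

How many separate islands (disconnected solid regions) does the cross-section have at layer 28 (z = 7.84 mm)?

At z = 7.84 mm: the cone contributes a regular 16-gon of circumradius 6.215 (interpolated between r1=10 and r2=3 at t=0.541); the r=7.5 cylinder at (1, 3.5) contributes a regular 16-gon of circumradius 7.5; the sphere at (-1.5, 3): section is a regular 16-gon, circumradius = √(r²−h²) = √(4²−0.34²) = 3.986; the cube at (4.5, 11) (footprint 18×21.5) is included at this height; After the difference (first − rest): starting from the cone, the r=7.5 cylinder at (1, 3.5) partially overlaps it — only the 93.40 mm² overlap (of its 172.21 mm²) is removed, clipping the outline; the r=4 sphere at (-1.5, 3) misses the remaining region (no effect); the 18×21.5 cube at (4.5, 11) misses the remaining region (no effect) — 1 connected region; (whole slice rotated 55° about Z — lengths, areas and connectivity unchanged). Overall, the cross-section is a single solid region. Island count = 1.

1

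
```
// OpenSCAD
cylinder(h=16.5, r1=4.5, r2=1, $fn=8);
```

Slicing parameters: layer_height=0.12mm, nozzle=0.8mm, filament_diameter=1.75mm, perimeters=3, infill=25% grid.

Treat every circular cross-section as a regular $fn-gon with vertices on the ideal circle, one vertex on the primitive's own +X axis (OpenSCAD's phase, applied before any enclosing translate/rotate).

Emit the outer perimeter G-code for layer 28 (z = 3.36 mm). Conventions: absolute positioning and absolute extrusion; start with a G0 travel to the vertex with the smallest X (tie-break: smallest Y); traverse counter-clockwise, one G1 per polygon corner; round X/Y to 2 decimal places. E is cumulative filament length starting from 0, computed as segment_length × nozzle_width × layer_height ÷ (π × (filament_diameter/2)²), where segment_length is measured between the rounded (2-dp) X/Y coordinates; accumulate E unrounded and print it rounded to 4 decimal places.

At z = 3.36 mm: the cone: at t=0.204 of its height the radius interpolates to r₁+(r₂−r₁)t = 3.787, giving a regular 8-gon of that circumradius. The outline is a single polygon with 8 vertices. Extrusion per mm of travel: 0.8 × 0.12 / (π × 0.875²) = 0.039912. Accumulating E over each segment gives final E = 0.9262.

G0 X-3.79 Y0.00 Z3.36
G1 X-2.68 Y-2.68 E0.1158
G1 X0.00 Y-3.79 E0.2316
G1 X2.68 Y-2.68 E0.3473
G1 X3.79 Y0.00 E0.4631
G1 X2.68 Y2.68 E0.5789
G1 X0.00 Y3.79 E0.6947
G1 X-2.68 Y2.68 E0.8104
G1 X-3.79 Y0.00 E0.9262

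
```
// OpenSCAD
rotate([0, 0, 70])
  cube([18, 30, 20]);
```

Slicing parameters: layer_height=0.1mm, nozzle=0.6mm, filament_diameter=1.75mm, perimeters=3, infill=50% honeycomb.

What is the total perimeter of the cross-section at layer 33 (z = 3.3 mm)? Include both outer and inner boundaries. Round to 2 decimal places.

At z = 3.3 mm: the cube is present — its section is the full 18×30 rectangle (perimeter 96.00 mm); (rotated 70° about Z; rotation is an isometry so areas/perimeters/island counts are preserved). Overall, the cross-section is a single solid region. Total boundary length (outer) = 96.00 mm.

96.00 mm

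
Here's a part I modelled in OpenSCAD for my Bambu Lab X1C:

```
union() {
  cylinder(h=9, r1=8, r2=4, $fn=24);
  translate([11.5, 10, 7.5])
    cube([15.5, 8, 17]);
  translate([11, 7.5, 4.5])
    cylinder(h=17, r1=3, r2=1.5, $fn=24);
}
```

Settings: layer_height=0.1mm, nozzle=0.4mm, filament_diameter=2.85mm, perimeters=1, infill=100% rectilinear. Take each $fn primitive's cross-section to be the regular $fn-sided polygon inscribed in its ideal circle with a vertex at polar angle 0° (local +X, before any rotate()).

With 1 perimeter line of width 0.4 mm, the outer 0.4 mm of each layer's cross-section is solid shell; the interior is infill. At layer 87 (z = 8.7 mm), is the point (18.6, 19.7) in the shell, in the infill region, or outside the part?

outside

At z = 8.7 mm: the cone contributes a regular 24-gon of circumradius 4.133 (interpolated between r1=8 and r2=4 at t=0.967); the cube at (11.5, 10) (footprint 15.5×8) is included at this height; the cone at (11, 7.5) contributes a regular 24-gon of circumradius 2.629 (interpolated between r1=3 and r2=1.5 at t=0.247); Combining (union): the regions partially overlap (shared area 0.01 mm²), so overlapping operands fuse into one piece — 2 connected regions. Overall, the cross-section has 2 separate islands. The nearest boundary edge runs (11.50, 18.00)→(27.00, 18.00); distance from the point to it = 1.70 mm. The point is not inside any of the regions above, so it lies outside the cross-section (1.70 mm from the nearest boundary).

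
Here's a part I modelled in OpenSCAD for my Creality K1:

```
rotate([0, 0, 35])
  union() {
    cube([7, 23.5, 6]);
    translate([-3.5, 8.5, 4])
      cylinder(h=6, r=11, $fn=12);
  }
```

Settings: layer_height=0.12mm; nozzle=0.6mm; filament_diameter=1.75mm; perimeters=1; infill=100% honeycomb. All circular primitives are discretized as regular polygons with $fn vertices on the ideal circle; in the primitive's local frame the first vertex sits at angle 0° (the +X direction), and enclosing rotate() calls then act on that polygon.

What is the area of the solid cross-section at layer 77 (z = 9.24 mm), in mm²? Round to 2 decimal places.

At z = 9.24 mm: the cube does not reach this height (z outside [0, 6]); the r=11 cylinder at (-3.5, 8.5) contributes a regular 12-gon of circumradius 11 (area = (12/2)·11.000²·sin(360°/12) = 363.00 mm²); Merging all regions: only the r=11 cylinder at (-3.5, 8.5) is present, so the union is just that shape — area = 363.00 mm²; (rotated 35° about Z; rotation is an isometry so areas/perimeters/island counts are preserved). Overall, the cross-section is a single solid region. Net area = 363.00 mm².

363.00 mm²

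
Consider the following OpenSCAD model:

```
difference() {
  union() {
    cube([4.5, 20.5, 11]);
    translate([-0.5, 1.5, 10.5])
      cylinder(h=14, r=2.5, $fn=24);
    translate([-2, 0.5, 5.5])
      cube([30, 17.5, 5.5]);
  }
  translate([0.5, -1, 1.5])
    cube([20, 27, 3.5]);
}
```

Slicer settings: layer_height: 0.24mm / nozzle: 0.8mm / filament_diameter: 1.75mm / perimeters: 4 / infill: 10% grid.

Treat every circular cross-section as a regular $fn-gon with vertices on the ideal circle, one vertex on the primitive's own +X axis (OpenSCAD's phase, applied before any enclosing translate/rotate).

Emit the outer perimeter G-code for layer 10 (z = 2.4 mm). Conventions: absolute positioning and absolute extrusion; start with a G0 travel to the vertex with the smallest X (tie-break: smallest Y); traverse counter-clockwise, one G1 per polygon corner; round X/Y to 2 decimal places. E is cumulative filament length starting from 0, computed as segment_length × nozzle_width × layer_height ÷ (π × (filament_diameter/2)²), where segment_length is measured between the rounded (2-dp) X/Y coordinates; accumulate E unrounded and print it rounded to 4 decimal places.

At z = 2.4 mm: the cube is present — its section is the full 4.5×20.5 rectangle; the cylinder at (-0.5, 1.5) is absent (z outside [10.5, 24.5]); the cube at (-2, 0.5) is not intersected at this z (z outside [5.5, 11]); Taking the union: only the 4.5×20.5 cube is present, so the union is just that shape — 1 connected region; the 20×27 cube at (0.5, -1) contributes its full rectangle; After the difference (first − rest): starting from that combined region, the 20×27 cube at (0.5, -1) partially overlaps it — only the 82.00 mm² overlap (of its 540.00 mm²) is removed, clipping the outline — 1 connected region. The outline is a single polygon with 4 vertices. Extrusion per mm of travel: 0.8 × 0.24 / (π × 0.875²) = 0.079824. Accumulating E over each segment gives final E = 3.3526.

G0 X0.00 Y0.00 Z2.40
G1 X0.50 Y0.00 E0.0399
G1 X0.50 Y20.50 E1.6763
G1 X0.00 Y20.50 E1.7162
G1 X0.00 Y0.00 E3.3526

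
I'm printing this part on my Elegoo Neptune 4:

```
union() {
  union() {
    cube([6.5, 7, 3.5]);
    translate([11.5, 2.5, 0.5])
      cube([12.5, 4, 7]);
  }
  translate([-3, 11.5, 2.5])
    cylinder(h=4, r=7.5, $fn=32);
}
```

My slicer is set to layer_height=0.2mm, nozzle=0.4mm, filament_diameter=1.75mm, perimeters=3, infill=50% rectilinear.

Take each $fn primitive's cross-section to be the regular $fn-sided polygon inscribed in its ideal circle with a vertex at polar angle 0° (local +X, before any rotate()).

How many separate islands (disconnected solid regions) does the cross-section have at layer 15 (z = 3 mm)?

At z = 3 mm: the cube (footprint 6.5×7) is included at this height; the 12.5×4 cube at (11.5, 2.5) contributes its full rectangle; Merging all regions: the 2 present regions are separate (no shared area or edge), so areas and boundary lengths simply add and each stays a separate island — 2 connected regions; the r=7.5 cylinder at (-3, 11.5) gives a regular 32-gon of circumradius 7.5 (constant along its height); Merging all regions: the regions partially overlap (shared area 4.10 mm²), so overlapping operands fuse into one piece — 2 connected regions. Overall, the cross-section has 2 separate islands. Island count = 2.

2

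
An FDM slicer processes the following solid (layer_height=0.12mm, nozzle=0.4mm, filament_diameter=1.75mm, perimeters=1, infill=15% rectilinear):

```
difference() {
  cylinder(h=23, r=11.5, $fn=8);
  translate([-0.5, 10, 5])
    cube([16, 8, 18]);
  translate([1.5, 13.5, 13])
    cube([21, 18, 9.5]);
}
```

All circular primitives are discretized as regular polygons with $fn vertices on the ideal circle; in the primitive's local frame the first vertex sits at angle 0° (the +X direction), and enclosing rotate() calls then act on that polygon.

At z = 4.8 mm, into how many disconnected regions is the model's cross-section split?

1

At z = 4.8 mm: the r=11.5 cylinder contributes a regular 8-gon of circumradius 11.5; the cube at (-0.5, 10) is not intersected at this z (z outside [5, 23]); the cube at (1.5, 13.5) is absent (z outside [13, 22.5]); Taking the first minus the rest: none of the subtracted shapes is present at this height, so the r=11.5 cylinder is unchanged — 1 connected region. The result has 1 disconnected region.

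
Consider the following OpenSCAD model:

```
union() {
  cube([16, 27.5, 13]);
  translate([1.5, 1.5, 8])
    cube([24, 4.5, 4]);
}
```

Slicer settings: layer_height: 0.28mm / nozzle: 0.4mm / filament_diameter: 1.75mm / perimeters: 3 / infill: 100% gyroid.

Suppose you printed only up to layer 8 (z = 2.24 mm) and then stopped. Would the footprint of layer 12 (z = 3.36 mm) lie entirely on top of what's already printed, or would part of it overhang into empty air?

Compare the two slices. At z = 2.24: the cube is present — its section is the full 16×27.5 rectangle (area 440.00 mm²); the cube at (1.5, 1.5) is not intersected at this z (z outside [8, 12]); Combining (union): only the 16×27.5 cube is present, so the union is just that shape — area = 440.00 mm². At z = 3.36: the 16×27.5 cube contributes its full rectangle (area 440.00 mm²); the cube at (1.5, 1.5) is absent (z outside [8, 12]); Merging all regions: only the 16×27.5 cube is present, so the union is just that shape — area = 440.00 mm². Checking containment: the cross-section at z = 3.36 is a subset of the cross-section at z = 2.24.

entirely on top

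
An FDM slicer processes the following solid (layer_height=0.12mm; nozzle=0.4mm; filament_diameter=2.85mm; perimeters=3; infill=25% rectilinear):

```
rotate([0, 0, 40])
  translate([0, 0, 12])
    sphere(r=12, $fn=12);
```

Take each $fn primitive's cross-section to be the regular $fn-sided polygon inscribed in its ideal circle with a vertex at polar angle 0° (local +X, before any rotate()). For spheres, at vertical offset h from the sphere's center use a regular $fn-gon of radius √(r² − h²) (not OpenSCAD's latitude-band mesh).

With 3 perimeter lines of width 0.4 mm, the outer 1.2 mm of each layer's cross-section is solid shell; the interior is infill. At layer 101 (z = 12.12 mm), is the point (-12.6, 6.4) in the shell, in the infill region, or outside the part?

outside

At z = 12.12 mm: the r=12 sphere slices to a regular 12-gon of circumradius 11.999 (√(r²−h²) with h=0.12 from center); (whole slice rotated 40° about Z — lengths, areas and connectivity unchanged). Overall, the cross-section is a single solid region. Undo the 40° rotation: the query point maps to (-5.538, 13.002) in the un-rotated model frame. The nearest boundary edge runs (0.00, 12.00)→(-6.00, 10.39); distance from the point to it = 2.40 mm. The point is not inside any of the regions above, so it lies outside the cross-section (2.40 mm from the nearest boundary).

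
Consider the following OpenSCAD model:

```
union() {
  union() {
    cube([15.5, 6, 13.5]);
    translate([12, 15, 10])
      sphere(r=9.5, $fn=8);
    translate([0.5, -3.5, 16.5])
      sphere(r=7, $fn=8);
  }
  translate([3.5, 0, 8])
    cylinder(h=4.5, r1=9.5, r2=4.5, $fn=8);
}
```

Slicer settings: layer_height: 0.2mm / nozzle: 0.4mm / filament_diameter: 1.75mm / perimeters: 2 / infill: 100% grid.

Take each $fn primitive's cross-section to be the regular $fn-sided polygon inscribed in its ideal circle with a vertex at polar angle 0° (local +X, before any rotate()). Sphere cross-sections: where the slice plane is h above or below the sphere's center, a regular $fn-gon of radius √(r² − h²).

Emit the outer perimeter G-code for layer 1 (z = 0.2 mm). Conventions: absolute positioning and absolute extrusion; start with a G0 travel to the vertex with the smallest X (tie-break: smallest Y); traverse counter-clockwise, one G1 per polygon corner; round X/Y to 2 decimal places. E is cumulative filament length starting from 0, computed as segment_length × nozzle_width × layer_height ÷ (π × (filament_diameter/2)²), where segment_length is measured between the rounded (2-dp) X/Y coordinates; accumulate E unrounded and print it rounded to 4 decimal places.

At z = 0.2 mm: the cube (footprint 15.5×6) is included at this height; the sphere at (12, 15) is absent (|z−center|=9.800 > r=9.5); the sphere at (0.5, -3.5) is not intersected at this z (|z−center|=16.300 > r=7); Merging all regions: only the 15.5×6 cube is present, so the union is just that shape — 1 connected region; the cone at (3.5, 0) is not intersected at this z (z outside [8, 12.5]); Merging all regions: only that combined region is present, so the union is just that shape — 1 connected region. The outline is a single polygon with 4 vertices. Extrusion per mm of travel: 0.4 × 0.2 / (π × 0.875²) = 0.033260. Accumulating E over each segment gives final E = 1.4302.

G0 X0.00 Y0.00 Z0.20
G1 X15.50 Y0.00 E0.5155
G1 X15.50 Y6.00 E0.7151
G1 X0.00 Y6.00 E1.2306
G1 X0.00 Y0.00 E1.4302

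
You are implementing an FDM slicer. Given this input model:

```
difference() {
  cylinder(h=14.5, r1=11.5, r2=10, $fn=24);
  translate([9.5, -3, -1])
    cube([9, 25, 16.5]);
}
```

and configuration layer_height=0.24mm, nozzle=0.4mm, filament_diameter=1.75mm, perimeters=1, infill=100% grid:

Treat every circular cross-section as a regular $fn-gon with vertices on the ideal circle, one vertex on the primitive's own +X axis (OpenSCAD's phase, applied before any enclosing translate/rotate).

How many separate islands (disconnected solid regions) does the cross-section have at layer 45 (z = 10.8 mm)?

At z = 10.8 mm: the cone contributes a regular 24-gon of circumradius 10.383 (interpolated between r1=11.5 and r2=10 at t=0.745); the cube at (9.5, -3) (footprint 9×25) is included at this height; After the difference (first − rest): starting from the cone, the 9×25 cube at (9.5, -3) partially overlaps it — only the 4.28 mm² overlap (of its 225.00 mm²) is removed, clipping the outline — 1 connected region. Overall, the cross-section is a single solid region. Island count = 1.

1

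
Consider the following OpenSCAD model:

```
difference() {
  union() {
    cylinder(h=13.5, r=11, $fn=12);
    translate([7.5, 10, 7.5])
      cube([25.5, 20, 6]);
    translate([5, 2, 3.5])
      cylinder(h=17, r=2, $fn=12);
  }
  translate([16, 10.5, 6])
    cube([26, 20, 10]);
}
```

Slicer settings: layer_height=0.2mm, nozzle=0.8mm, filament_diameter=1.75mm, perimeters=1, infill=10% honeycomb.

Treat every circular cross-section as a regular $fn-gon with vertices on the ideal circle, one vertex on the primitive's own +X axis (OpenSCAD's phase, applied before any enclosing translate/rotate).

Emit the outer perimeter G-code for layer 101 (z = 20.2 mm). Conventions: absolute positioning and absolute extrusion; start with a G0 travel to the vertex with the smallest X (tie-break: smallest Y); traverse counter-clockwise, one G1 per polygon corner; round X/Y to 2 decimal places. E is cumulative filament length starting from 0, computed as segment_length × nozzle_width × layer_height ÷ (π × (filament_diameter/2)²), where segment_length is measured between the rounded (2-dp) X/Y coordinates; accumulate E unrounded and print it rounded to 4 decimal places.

At z = 20.2 mm: the cylinder is not intersected at this z (z outside [0, 13.5]); the cube at (7.5, 10) is not intersected at this z (z outside [7.5, 13.5]); the cylinder at (5, 2): section is a regular 12-gon, circumradius r=2; Taking the union: only the r=2 cylinder at (5, 2) is present, so the union is just that shape — 1 connected region; the cube at (16, 10.5) is absent (z outside [6, 16]); After the difference (first − rest): none of the subtracted shapes is present at this height, so that combined region is unchanged — 1 connected region. The outline is a single polygon with 12 vertices. Extrusion per mm of travel: 0.8 × 0.2 / (π × 0.875²) = 0.066520. Accumulating E over each segment gives final E = 0.8259.

G0 X3.00 Y2.00 Z20.20
G1 X3.27 Y1.00 E0.0689
G1 X4.00 Y0.27 E0.1376
G1 X5.00 Y0.00 E0.2065
G1 X6.00 Y0.27 E0.2754
G1 X6.73 Y1.00 E0.3441
G1 X7.00 Y2.00 E0.4130
G1 X6.73 Y3.00 E0.4819
G1 X6.00 Y3.73 E0.5505
G1 X5.00 Y4.00 E0.6194
G1 X4.00 Y3.73 E0.6883
G1 X3.27 Y3.00 E0.7570
G1 X3.00 Y2.00 E0.8259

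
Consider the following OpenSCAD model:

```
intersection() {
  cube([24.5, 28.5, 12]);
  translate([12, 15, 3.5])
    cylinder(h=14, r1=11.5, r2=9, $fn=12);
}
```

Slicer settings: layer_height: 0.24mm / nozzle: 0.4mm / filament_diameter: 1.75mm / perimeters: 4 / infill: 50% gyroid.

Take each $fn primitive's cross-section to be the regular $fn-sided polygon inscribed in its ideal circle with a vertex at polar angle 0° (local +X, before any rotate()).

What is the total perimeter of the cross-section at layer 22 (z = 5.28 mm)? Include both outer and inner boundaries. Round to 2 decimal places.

At z = 5.28 mm: the 24.5×28.5 cube contributes its full rectangle (perimeter 106.00 mm); the cone at (12, 15): at t=0.127 of its height the radius interpolates to r₁+(r₂−r₁)t = 11.182, giving a regular 12-gon of that circumradius (perimeter = 2·12·11.182·sin(180°/12) = 69.46 mm); After intersecting: the cone at (12, 15) lies inside the 24.5×28.5 cube, so the common part is the cone at (12, 15) itself — boundary = 69.46 mm. Overall, the cross-section is a single solid region. Total boundary length (outer) = 69.46 mm.

69.46 mm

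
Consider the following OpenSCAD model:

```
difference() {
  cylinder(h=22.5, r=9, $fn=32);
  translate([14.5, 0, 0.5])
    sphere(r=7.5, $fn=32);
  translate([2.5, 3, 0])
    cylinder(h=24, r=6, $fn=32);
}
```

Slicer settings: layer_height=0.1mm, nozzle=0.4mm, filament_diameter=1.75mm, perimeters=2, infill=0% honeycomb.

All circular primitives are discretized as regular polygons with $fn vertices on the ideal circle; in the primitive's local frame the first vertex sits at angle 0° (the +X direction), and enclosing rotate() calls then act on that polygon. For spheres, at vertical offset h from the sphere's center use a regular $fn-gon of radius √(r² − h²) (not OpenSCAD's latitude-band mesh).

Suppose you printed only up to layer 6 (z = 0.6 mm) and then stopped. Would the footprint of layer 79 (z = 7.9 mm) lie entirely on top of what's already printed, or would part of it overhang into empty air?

part overhangs

Compare the two slices. At z = 0.6: the r=9 cylinder contributes a regular 32-gon of circumradius 9 (area = (32/2)·9.000²·sin(360°/32) = 252.84 mm²); the r=7.5 sphere at (14.5, 0) contributes a regular 32-gon of circumradius √(7.5²−0.1²) = 7.499 (area = (32/2)·7.499²·sin(360°/32) = 175.55 mm²); the r=6 cylinder at (2.5, 3) gives a regular 32-gon of circumradius 6 (constant along its height) (area = (32/2)·6.000²·sin(360°/32) = 112.37 mm²); Subtracting the remaining from the first: starting from the r=9 cylinder (252.84 mm²), the r=7.5 sphere at (14.5, 0) partially overlaps it — only the 10.15 mm² overlap (of its 175.55 mm²) is removed, clipping the outline; the r=6 cylinder at (2.5, 3) partially overlaps it — only the 102.61 mm² overlap (of its 112.37 mm²) is removed, clipping the outline — area = 140.08 mm². At z = 7.9: the r=9 cylinder gives a regular 32-gon of circumradius 9 (constant along its height) (area = (32/2)·9.000²·sin(360°/32) = 252.84 mm²); the r=7.5 sphere at (14.5, 0) contributes a regular 32-gon of circumradius √(7.5²−7.4²) = 1.221 (area = (32/2)·1.221²·sin(360°/32) = 4.65 mm²); the r=6 cylinder at (2.5, 3) contributes a regular 32-gon of circumradius 6 (area = (32/2)·6.000²·sin(360°/32) = 112.37 mm²); Taking the first minus the rest: starting from the r=9 cylinder (252.84 mm²), the r=7.5 sphere at (14.5, 0) misses the remaining region (no effect); the r=6 cylinder at (2.5, 3) partially overlaps it — only the 106.24 mm² overlap (of its 112.37 mm²) is removed, clipping the outline — area = 146.60 mm². Checking containment: at z = 7.9 the cross-section extends beyond the z = 0.6 cross-section by about 6.52 mm².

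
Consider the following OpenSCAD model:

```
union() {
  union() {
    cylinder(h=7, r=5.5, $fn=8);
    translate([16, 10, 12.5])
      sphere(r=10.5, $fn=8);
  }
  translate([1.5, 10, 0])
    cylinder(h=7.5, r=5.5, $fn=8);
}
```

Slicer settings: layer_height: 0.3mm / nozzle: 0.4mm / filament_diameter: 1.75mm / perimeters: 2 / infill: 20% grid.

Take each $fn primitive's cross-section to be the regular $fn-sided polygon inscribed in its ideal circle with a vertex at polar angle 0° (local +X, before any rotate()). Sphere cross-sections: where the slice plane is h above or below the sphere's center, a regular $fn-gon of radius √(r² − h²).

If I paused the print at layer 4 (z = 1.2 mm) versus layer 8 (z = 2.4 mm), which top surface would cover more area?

layer 8 (z = 2.4 mm)

Layer 4 (z = 1.2): the cylinder: section is a regular 8-gon, circumradius r=5.5 (area = (8/2)·5.500²·sin(360°/8) = 85.56 mm²); the sphere at (16, 10) is not intersected at this z (|z−center|=11.300 > r=10.5); Combining (union): only the r=5.5 cylinder is present, so the union is just that shape — area = 85.56 mm²; the r=5.5 cylinder at (1.5, 10) gives a regular 8-gon of circumradius 5.5 (constant along its height) (area = (8/2)·5.500²·sin(360°/8) = 85.56 mm²); Merging all regions: the regions partially overlap — summed areas 171.12 mm² minus the doubly-counted overlap 0.74 mm² gives 170.38 mm² — area = 170.38 mm². So its area = 170.38 mm². Layer 8 (z = 2.4): the r=5.5 cylinder contributes a regular 8-gon of circumradius 5.5 (area = (8/2)·5.500²·sin(360°/8) = 85.56 mm²); the sphere at (16, 10): section is a regular 8-gon, circumradius = √(r²−h²) = √(10.5²−10.1²) = 2.871 (area = (8/2)·2.871²·sin(360°/8) = 23.31 mm²); Combining (union): the 2 present regions are separate (no shared area or edge), so areas and boundary lengths simply add and each stays a separate island — area = 108.87 mm²; the r=5.5 cylinder at (1.5, 10) gives a regular 8-gon of circumradius 5.5 (constant along its height) (area = (8/2)·5.500²·sin(360°/8) = 85.56 mm²); Combining (union): the regions partially overlap — summed areas 194.43 mm² minus the doubly-counted overlap 0.74 mm² gives 193.68 mm² — area = 193.68 mm². So its area = 193.68 mm². Layer 8 is larger (193.68 vs 170.38 mm²).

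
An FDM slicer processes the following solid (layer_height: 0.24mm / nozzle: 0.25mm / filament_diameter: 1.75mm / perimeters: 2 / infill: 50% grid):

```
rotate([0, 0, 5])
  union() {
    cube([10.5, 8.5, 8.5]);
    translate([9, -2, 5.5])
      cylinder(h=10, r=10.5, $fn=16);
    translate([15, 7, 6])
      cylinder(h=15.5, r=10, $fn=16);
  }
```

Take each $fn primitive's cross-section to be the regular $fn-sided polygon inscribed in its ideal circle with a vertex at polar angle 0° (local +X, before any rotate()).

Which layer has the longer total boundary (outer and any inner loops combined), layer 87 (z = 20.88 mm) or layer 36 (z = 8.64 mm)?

Layer 87 (z = 20.88): the cube does not reach this height (z outside [0, 8.5]); the cylinder at (9, -2) does not reach this height (z outside [5.5, 15.5]); the r=10 cylinder at (15, 7) gives a regular 16-gon of circumradius 10 (constant along its height) (perimeter = 2·16·10.000·sin(180°/16) = 62.43 mm); Merging all regions: only the r=10 cylinder at (15, 7) is present, so the union is just that shape — boundary = 62.43 mm; (whole slice rotated 5° about Z — lengths, areas and connectivity unchanged). So its perimeter = 62.43 mm. Layer 36 (z = 8.64): the cube does not reach this height (z outside [0, 8.5]); the r=10.5 cylinder at (9, -2) gives a regular 16-gon of circumradius 10.5 (constant along its height) (perimeter = 2·16·10.500·sin(180°/16) = 65.55 mm); the r=10 cylinder at (15, 7) gives a regular 16-gon of circumradius 10 (constant along its height) (perimeter = 2·16·10.000·sin(180°/16) = 62.43 mm); Taking the union: the regions partially overlap (shared area 113.66 mm²), so the edge portions inside another operand are dropped and the merged outline is re-measured after clipping — boundary = 86.83 mm; (rotated 5° about Z; rotation is an isometry so areas/perimeters/island counts are preserved). So its perimeter = 86.83 mm. Layer 36 is larger (86.83 vs 62.43 mm).

layer 36 (z = 8.64 mm)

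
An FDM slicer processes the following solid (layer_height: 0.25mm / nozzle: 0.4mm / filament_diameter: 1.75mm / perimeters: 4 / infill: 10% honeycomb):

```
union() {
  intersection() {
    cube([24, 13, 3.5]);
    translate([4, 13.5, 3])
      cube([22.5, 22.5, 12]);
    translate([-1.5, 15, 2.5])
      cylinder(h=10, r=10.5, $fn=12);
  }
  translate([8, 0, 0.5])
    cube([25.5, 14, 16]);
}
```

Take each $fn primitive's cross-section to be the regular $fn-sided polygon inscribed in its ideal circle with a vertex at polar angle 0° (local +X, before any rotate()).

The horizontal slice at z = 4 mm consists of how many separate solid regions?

At z = 4 mm: the cube is absent (z outside [0, 3.5]); the cube at (4, 13.5) (footprint 22.5×22.5) is included at this height; the r=10.5 cylinder at (-1.5, 15) gives a regular 12-gon of circumradius 10.5 (constant along its height); Keeping only the common overlap: at least one operand is absent at this height, so nothing remains; the 25.5×14 cube at (8, 0) contributes its full rectangle; Combining (union): only the 25.5×14 cube at (8, 0) is present, so the union is just that shape — 1 connected region. The result has 1 disconnected region.

1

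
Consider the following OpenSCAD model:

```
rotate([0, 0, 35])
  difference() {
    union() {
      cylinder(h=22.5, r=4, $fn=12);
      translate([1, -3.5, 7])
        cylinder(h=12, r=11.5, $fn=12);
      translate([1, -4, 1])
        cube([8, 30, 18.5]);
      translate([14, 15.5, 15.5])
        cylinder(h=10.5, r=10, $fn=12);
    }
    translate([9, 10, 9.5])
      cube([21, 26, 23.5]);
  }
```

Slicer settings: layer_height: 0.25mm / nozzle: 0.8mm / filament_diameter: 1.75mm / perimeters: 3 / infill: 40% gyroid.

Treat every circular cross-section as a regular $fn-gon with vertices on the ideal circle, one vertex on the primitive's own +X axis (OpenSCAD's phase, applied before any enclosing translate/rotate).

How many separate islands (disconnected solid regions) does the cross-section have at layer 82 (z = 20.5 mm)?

At z = 20.5 mm: the r=4 cylinder gives a regular 12-gon of circumradius 4 (constant along its height); the cylinder at (1, -3.5) does not reach this height (z outside [7, 19]); the cube at (1, -4) is absent (z outside [1, 19.5]); the cylinder at (14, 15.5): section is a regular 12-gon, circumradius r=10; Combining (union): the 2 present regions are separate (no shared area or edge), so areas and boundary lengths simply add and each stays a separate island — 2 connected regions; the cube at (9, 10) is present — its section is the full 21×26 rectangle; Taking the first minus the rest: starting from the result so far, the 21×26 cube at (9, 10) partially overlaps it — only the 200.01 mm² overlap (of its 546.00 mm²) is removed, clipping the outline — 2 connected regions; (rotated 35° about Z; rotation is an isometry so areas/perimeters/island counts are preserved). Overall, the cross-section has 2 separate islands. Island count = 2.

2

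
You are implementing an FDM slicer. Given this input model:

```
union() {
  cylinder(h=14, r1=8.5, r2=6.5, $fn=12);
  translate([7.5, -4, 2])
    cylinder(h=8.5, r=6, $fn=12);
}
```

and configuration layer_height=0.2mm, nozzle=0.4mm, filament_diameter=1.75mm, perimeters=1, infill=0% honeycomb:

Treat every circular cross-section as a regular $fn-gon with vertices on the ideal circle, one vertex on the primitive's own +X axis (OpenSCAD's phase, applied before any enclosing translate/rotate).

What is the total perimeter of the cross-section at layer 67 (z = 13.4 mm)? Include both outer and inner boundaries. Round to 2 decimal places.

At z = 13.4 mm: the cone contributes a regular 12-gon of circumradius 6.586 (interpolated between r1=8.5 and r2=6.5 at t=0.957) (perimeter = 2·12·6.586·sin(180°/12) = 40.91 mm); the cylinder at (7.5, -4) is absent (z outside [2, 10.5]); Combining (union): only the cone is present, so the union is just that shape — boundary = 40.91 mm. Overall, the cross-section is a single solid region. Total boundary length (outer) = 40.91 mm.

40.91 mm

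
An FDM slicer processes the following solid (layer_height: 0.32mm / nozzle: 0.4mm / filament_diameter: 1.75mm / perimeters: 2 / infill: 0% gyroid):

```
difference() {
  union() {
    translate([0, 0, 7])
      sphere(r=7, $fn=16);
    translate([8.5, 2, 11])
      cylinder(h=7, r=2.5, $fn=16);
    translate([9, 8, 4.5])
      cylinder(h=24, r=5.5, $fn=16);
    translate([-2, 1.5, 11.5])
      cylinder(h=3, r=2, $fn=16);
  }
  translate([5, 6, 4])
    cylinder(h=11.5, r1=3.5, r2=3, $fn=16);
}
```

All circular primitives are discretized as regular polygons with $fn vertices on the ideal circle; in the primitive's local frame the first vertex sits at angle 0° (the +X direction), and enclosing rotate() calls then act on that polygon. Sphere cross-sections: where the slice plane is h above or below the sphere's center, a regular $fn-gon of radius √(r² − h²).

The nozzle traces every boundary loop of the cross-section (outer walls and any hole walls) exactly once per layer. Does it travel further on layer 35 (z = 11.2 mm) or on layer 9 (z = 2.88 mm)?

Layer 35 (z = 11.2): the sphere: section is a regular 16-gon, circumradius = √(r²−h²) = √(7²−4.2²) = 5.600 (perimeter = 2·16·5.600·sin(180°/16) = 34.96 mm); the r=2.5 cylinder at (8.5, 2) contributes a regular 16-gon of circumradius 2.5 (perimeter = 2·16·2.500·sin(180°/16) = 15.61 mm); the r=5.5 cylinder at (9, 8) gives a regular 16-gon of circumradius 5.5 (constant along its height) (perimeter = 2·16·5.500·sin(180°/16) = 34.34 mm); the cylinder at (-2, 1.5) does not reach this height (z outside [11.5, 14.5]); Merging all regions: the regions partially overlap (shared area 5.89 mm²), so the edge portions inside another operand are dropped and the merged outline is re-measured after clipping — boundary = 74.70 mm; the cone at (5, 6) (r1=3.5→r2=3) has section circumradius 3.187 here — a regular 16-gon (perimeter = 2·16·3.187·sin(180°/16) = 19.90 mm); Taking the first minus the rest: starting from that combined region, the cone at (5, 6) partially overlaps it — only the 21.65 mm² overlap (of its 31.09 mm²) is removed, clipping the outline — boundary = 77.97 mm. So its perimeter = 77.97 mm. Layer 9 (z = 2.88): the r=7 sphere contributes a regular 16-gon of circumradius √(7²−4.12²) = 5.659 (perimeter = 2·16·5.659·sin(180°/16) = 35.33 mm); the cylinder at (8.5, 2) does not reach this height (z outside [11, 18]); the cylinder at (9, 8) does not reach this height (z outside [4.5, 28.5]); the cylinder at (-2, 1.5) is absent (z outside [11.5, 14.5]); Merging all regions: only the r=7 sphere is present, so the union is just that shape — boundary = 35.33 mm; the cone at (5, 6) is not intersected at this z (z outside [4, 15.5]); Subtracting the remaining from the first: none of the subtracted shapes is present at this height, so the result so far is unchanged — boundary = 35.33 mm. So its perimeter = 35.33 mm. Layer 35 is larger (77.97 vs 35.33 mm).

layer 35 (z = 11.2 mm)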